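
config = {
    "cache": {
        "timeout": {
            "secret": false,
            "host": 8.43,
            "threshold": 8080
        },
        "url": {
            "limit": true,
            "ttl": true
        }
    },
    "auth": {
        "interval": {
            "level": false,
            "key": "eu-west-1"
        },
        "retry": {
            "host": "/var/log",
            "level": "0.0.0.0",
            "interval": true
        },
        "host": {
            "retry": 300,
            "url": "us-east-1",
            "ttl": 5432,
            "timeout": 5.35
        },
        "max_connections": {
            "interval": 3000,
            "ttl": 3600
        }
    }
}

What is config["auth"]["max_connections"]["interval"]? 3000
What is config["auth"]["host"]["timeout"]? 5.35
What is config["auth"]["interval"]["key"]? "eu-west-1"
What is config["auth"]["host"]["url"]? "us-east-1"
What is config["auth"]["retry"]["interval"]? True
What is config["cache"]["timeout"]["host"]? 8.43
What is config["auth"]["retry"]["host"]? "/var/log"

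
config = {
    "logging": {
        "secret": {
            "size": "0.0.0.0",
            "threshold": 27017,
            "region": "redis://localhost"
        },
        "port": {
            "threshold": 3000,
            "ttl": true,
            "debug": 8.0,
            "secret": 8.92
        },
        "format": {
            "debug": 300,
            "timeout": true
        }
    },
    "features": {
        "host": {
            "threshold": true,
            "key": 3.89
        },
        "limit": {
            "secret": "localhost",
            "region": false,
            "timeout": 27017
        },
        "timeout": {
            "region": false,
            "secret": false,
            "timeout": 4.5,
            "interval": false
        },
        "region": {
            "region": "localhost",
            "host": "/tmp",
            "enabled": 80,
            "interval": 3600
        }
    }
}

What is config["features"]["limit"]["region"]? False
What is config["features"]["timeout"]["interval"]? False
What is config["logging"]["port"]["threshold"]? 3000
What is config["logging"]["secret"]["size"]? "0.0.0.0"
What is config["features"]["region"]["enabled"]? 80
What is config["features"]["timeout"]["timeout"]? 4.5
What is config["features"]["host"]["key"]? 3.89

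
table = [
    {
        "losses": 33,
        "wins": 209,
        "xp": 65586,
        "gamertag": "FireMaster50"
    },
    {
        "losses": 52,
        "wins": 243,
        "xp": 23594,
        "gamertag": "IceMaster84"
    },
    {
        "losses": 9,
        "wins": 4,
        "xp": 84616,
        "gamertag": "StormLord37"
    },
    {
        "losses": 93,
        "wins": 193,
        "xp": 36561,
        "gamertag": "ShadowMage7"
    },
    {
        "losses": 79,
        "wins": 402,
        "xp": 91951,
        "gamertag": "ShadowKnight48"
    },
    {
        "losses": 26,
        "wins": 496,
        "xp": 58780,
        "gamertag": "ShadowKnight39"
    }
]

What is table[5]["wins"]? 496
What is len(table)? 6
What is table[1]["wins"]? 243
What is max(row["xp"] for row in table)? 91951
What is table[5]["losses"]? 26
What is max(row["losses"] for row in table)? 93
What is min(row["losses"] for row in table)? 9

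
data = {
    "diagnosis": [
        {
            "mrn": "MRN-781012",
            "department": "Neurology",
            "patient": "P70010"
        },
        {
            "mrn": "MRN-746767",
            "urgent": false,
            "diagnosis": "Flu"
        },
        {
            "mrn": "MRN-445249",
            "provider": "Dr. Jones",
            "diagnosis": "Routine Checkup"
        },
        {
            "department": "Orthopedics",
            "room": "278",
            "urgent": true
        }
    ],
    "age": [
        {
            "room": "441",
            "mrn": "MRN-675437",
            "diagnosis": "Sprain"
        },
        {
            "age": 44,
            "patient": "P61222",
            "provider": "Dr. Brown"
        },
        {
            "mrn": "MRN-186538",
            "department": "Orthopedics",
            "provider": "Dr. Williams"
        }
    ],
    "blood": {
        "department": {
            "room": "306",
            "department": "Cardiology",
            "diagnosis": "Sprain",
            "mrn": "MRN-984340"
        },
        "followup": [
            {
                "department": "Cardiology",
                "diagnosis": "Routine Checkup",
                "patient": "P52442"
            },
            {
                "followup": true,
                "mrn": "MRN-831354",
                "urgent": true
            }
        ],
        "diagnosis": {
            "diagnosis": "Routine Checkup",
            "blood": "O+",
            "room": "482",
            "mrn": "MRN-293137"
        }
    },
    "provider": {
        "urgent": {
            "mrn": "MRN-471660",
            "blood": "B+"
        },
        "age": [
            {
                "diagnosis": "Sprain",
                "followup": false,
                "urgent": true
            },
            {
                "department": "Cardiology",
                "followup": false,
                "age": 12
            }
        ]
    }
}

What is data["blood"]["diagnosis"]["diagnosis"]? "Routine Checkup"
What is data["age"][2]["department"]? "Orthopedics"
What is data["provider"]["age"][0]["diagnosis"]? "Sprain"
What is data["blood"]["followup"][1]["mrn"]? "MRN-831354"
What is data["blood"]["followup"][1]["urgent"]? True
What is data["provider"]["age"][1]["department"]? "Cardiology"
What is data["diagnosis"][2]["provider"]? "Dr. Jones"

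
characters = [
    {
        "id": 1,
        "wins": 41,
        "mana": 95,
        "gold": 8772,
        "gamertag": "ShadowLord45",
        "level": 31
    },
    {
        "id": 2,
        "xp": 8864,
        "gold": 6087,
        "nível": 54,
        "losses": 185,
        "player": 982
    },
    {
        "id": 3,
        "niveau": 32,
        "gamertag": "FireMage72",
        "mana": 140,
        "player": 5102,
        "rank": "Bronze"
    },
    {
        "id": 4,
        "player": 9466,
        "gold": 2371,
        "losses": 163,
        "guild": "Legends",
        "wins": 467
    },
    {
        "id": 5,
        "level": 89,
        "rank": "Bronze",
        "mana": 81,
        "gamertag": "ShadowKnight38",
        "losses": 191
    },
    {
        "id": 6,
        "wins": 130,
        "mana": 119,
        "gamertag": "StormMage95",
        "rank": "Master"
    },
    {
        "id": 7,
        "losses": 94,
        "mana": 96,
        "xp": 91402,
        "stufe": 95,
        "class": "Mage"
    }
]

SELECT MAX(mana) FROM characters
140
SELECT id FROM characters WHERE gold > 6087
[1]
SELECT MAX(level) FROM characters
89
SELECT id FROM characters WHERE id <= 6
[1, 2, 3, 4, 5, 6]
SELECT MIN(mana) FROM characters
81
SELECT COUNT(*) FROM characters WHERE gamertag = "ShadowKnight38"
1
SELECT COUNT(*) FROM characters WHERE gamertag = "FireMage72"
1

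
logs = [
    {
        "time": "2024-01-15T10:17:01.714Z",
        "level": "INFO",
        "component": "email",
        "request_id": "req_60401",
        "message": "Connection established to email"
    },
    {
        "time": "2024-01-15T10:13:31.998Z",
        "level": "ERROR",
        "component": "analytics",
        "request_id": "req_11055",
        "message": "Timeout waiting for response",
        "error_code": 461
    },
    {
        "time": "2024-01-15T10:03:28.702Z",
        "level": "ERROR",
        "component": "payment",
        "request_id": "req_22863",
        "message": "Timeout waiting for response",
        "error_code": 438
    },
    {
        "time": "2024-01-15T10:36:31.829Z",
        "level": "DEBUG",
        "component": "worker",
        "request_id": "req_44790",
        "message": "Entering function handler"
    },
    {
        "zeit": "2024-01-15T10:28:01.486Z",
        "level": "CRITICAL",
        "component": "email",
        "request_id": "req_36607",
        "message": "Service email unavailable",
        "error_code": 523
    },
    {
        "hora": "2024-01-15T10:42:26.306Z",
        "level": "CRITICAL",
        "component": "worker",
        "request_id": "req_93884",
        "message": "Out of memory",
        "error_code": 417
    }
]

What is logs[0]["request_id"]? "req_60401"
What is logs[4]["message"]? "Service email unavailable"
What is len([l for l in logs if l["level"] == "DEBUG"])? 1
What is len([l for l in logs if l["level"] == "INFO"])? 1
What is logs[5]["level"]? "CRITICAL"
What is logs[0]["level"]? "INFO"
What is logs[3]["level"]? "DEBUG"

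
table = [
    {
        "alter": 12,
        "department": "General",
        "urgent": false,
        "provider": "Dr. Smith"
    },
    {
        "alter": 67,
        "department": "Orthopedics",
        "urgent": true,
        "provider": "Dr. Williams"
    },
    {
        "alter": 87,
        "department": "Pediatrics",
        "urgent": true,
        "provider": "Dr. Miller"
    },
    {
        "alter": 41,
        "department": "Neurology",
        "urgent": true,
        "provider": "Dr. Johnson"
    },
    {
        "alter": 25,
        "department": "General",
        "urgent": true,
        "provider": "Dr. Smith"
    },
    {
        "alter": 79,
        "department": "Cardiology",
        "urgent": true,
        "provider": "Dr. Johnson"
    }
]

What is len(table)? 6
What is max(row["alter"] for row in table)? 87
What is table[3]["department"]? "Neurology"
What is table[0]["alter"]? 12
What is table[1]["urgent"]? True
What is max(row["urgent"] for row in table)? True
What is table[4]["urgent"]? True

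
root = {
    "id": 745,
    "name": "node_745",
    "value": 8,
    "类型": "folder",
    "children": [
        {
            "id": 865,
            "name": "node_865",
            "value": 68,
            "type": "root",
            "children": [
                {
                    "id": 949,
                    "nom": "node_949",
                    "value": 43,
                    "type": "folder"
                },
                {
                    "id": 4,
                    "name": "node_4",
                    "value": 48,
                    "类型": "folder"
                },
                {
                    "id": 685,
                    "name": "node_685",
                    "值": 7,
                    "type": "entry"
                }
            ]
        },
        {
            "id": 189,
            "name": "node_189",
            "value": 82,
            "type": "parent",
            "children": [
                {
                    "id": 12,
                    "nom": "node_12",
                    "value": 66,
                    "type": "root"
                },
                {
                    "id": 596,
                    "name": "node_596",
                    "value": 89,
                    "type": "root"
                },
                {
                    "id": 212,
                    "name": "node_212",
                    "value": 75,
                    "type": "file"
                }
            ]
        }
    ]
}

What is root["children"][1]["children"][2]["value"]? 75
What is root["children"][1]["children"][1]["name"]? "node_596"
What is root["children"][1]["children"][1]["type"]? "root"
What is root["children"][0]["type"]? "root"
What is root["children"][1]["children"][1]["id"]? 596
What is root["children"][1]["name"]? "node_189"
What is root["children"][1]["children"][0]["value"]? 66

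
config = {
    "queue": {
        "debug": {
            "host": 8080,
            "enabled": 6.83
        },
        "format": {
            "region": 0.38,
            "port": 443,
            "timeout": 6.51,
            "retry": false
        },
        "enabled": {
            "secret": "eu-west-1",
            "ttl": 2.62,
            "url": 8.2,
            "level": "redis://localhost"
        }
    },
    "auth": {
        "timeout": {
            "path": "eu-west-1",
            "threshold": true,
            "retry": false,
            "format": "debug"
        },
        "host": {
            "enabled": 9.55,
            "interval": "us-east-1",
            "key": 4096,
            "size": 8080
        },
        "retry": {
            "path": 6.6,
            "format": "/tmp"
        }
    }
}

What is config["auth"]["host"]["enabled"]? 9.55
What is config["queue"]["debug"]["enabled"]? 6.83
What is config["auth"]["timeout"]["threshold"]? True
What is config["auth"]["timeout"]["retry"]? False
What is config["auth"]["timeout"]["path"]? "eu-west-1"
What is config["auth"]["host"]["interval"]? "us-east-1"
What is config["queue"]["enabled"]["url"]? 8.2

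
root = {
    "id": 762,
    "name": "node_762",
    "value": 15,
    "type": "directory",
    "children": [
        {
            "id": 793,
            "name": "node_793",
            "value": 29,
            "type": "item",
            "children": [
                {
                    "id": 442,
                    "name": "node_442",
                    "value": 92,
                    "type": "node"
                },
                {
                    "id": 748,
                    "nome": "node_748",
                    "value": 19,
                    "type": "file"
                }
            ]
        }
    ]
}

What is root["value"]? 15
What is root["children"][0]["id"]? 793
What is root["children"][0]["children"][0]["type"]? "node"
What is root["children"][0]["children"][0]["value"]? 92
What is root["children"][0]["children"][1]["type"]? "file"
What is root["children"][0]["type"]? "item"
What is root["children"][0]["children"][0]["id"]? 442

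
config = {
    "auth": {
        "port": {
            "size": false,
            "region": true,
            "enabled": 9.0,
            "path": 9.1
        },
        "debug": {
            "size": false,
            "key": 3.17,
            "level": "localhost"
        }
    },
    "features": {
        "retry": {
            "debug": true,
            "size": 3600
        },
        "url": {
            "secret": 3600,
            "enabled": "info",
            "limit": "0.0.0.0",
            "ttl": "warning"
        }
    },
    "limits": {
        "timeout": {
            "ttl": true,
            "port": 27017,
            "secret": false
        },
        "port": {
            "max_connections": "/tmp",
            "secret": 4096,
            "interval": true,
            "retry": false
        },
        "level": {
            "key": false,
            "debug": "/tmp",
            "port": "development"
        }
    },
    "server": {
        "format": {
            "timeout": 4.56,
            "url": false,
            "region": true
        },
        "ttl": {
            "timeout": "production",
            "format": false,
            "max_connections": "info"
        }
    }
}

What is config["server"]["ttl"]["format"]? False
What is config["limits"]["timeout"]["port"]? 27017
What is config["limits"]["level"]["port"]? "development"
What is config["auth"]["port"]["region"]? True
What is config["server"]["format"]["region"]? True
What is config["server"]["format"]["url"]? False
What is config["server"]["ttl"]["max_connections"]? "info"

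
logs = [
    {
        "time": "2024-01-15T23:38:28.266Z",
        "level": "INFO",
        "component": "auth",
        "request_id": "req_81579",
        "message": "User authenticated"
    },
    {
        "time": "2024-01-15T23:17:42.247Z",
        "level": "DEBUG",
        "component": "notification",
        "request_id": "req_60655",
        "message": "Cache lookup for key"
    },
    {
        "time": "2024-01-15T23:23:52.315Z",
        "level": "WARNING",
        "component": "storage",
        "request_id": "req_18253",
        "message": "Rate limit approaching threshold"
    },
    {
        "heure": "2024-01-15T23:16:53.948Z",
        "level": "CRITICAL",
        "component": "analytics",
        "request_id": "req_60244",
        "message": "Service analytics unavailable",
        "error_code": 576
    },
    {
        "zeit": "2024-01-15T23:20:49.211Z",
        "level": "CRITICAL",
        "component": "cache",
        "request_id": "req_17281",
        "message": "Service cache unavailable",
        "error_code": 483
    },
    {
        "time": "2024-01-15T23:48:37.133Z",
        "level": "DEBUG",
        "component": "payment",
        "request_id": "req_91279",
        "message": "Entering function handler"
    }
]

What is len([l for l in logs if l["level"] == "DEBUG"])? 2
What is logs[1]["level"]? "DEBUG"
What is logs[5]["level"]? "DEBUG"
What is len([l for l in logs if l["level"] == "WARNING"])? 1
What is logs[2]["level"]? "WARNING"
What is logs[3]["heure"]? "2024-01-15T23:16:53.948Z"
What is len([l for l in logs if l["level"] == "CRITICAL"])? 2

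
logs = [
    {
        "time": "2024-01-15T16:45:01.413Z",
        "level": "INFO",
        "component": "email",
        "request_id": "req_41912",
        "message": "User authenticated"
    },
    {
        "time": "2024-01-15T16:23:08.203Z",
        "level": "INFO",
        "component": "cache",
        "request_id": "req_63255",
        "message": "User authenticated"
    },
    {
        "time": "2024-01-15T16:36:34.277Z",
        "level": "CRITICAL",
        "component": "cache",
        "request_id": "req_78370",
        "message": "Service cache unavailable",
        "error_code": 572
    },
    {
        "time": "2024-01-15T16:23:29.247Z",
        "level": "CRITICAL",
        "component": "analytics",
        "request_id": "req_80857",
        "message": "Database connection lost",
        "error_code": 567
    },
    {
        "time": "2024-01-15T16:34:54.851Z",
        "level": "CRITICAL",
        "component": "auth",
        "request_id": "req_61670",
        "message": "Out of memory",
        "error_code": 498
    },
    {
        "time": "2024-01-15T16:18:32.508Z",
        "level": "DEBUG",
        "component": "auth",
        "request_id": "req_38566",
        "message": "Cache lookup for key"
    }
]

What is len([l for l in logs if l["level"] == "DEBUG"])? 1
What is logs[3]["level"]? "CRITICAL"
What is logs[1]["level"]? "INFO"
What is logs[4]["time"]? "2024-01-15T16:34:54.851Z"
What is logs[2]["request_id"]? "req_78370"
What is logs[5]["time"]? "2024-01-15T16:18:32.508Z"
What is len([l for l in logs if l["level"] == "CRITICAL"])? 3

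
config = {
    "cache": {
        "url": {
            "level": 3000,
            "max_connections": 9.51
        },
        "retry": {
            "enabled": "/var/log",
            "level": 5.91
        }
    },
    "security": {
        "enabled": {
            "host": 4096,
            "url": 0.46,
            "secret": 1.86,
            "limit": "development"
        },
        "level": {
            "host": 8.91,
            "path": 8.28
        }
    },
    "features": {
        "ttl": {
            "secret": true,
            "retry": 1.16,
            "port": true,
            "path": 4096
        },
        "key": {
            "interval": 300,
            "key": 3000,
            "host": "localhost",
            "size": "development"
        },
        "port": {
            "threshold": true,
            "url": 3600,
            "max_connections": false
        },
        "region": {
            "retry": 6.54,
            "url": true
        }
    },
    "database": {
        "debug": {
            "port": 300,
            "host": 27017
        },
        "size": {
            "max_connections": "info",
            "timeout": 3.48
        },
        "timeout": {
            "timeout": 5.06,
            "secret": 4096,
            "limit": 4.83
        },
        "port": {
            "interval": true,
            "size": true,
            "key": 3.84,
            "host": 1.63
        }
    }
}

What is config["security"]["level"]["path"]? 8.28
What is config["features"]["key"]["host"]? "localhost"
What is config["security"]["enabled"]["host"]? 4096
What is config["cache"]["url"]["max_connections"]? 9.51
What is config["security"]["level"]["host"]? 8.91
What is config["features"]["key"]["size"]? "development"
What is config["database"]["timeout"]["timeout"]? 5.06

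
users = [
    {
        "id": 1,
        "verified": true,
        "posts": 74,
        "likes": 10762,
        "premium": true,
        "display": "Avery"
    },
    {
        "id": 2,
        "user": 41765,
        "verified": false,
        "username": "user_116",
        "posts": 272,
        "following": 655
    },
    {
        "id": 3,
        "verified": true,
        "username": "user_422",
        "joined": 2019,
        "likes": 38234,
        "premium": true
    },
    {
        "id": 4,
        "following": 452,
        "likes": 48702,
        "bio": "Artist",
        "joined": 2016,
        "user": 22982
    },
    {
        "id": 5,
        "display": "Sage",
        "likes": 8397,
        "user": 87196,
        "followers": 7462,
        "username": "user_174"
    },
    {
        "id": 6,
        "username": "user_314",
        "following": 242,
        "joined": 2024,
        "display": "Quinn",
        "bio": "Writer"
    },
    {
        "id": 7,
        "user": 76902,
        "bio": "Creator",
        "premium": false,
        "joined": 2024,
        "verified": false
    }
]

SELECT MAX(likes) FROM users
48702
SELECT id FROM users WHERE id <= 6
[1, 2, 3, 4, 5, 6]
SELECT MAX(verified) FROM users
True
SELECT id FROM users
[1, 2, 3, 4, 5, 6, 7]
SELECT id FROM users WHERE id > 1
[2, 3, 4, 5, 6, 7]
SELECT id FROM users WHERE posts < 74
[]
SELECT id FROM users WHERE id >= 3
[3, 4, 5, 6, 7]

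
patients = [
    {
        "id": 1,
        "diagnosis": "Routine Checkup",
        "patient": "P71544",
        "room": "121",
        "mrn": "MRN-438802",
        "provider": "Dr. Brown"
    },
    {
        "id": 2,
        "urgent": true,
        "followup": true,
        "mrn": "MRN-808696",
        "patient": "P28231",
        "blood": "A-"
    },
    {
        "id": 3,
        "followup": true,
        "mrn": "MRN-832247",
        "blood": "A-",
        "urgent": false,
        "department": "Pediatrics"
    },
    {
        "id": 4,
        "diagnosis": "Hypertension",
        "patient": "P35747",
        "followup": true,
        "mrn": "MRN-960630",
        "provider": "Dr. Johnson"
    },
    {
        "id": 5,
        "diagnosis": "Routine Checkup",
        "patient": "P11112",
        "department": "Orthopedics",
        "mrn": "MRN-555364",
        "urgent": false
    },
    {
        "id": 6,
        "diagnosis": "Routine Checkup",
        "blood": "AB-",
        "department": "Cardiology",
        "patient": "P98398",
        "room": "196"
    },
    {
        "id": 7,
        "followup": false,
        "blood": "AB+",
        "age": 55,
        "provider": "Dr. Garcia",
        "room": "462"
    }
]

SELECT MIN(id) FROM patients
1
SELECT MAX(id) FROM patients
7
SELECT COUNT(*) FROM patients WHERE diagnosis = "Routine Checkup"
3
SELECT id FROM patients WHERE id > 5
[6, 7]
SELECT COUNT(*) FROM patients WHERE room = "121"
1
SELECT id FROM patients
[1, 2, 3, 4, 5, 6, 7]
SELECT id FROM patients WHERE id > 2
[3, 4, 5, 6, 7]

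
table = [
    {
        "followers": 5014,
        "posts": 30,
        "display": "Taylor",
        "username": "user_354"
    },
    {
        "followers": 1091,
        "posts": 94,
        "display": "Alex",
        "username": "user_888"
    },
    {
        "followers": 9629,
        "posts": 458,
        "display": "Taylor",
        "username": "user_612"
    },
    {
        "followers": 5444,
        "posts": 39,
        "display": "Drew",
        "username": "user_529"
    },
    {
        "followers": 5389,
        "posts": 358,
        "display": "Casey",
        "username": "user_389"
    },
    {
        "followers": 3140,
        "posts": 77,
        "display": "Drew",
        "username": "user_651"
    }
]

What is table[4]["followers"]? 5389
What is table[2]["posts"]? 458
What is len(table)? 6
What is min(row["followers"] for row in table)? 1091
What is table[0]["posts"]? 30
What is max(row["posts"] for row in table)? 458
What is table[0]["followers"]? 5014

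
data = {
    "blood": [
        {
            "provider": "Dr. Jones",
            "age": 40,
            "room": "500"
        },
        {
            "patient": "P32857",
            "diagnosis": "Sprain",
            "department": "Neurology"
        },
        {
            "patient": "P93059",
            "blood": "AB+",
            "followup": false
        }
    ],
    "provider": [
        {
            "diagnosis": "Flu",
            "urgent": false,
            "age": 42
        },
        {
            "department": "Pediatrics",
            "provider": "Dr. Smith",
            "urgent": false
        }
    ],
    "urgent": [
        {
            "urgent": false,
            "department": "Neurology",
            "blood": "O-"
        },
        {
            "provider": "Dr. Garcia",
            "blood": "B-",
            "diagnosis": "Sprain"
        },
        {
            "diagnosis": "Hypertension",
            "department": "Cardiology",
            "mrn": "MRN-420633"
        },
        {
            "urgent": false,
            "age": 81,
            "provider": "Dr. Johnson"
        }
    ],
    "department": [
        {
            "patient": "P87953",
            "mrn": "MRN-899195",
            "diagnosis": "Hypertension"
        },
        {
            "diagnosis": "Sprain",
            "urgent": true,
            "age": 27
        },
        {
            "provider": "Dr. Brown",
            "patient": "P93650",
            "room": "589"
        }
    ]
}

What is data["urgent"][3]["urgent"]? False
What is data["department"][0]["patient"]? "P87953"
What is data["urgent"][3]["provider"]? "Dr. Johnson"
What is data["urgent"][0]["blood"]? "O-"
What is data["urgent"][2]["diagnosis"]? "Hypertension"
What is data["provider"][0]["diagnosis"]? "Flu"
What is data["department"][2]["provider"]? "Dr. Brown"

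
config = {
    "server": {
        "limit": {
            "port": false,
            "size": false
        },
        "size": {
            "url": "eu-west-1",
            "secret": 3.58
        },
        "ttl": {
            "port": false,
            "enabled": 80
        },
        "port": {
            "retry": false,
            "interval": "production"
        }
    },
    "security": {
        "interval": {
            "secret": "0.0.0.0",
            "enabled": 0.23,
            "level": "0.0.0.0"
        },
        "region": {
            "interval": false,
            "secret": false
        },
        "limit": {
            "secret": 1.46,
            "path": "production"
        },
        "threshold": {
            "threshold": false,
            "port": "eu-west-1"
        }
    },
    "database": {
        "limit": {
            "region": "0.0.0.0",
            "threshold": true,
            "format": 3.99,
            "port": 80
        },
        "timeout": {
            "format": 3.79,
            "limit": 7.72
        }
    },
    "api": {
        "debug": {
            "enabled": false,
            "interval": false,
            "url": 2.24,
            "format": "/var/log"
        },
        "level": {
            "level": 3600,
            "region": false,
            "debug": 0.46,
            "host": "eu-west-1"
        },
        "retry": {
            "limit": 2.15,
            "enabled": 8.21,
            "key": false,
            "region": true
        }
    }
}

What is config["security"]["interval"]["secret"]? "0.0.0.0"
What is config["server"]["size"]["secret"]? 3.58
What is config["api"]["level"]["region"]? False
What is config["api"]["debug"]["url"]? 2.24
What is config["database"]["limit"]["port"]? 80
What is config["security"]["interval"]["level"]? "0.0.0.0"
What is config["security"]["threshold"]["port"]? "eu-west-1"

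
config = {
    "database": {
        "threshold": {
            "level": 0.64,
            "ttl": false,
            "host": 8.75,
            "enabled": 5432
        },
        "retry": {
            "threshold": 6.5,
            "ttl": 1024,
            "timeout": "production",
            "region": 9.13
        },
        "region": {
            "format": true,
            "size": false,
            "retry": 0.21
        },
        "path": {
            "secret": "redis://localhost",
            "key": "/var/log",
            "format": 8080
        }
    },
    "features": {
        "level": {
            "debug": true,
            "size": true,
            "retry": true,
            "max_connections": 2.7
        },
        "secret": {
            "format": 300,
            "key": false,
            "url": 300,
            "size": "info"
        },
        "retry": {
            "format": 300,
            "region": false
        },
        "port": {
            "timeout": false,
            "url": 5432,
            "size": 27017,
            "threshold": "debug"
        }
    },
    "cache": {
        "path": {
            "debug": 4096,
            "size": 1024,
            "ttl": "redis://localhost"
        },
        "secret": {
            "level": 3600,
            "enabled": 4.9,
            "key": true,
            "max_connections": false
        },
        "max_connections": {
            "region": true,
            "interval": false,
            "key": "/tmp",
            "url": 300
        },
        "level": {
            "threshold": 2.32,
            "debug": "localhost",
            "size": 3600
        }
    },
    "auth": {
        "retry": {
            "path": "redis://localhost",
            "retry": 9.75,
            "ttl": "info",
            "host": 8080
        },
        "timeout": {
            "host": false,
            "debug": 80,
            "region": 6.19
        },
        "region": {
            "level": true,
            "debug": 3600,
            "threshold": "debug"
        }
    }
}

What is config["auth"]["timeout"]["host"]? False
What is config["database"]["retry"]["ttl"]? 1024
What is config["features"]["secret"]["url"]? 300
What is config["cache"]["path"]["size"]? 1024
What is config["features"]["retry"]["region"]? False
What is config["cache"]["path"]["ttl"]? "redis://localhost"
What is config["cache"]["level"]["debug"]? "localhost"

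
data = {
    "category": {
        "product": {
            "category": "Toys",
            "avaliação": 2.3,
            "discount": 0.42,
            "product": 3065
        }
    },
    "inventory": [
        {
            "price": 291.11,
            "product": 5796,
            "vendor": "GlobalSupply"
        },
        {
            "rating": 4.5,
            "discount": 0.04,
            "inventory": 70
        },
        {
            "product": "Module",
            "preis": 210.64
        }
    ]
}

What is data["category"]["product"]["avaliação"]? 2.3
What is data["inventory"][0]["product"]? 5796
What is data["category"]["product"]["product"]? 3065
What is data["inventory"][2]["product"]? "Module"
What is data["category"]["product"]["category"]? "Toys"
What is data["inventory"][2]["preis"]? 210.64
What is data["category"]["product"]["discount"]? 0.42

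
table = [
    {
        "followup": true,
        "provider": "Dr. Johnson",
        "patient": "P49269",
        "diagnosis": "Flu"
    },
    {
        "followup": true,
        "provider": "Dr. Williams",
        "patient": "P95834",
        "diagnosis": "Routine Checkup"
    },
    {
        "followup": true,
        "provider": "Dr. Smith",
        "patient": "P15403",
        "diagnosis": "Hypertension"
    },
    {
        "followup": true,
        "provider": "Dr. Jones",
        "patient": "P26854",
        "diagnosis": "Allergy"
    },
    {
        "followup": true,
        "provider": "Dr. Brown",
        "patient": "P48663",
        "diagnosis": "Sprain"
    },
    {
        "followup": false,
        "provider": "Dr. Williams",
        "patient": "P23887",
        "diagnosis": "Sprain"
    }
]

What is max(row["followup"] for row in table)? True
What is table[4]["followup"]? True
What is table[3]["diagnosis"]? "Allergy"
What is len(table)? 6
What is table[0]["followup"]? True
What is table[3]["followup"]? True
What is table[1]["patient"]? "P95834"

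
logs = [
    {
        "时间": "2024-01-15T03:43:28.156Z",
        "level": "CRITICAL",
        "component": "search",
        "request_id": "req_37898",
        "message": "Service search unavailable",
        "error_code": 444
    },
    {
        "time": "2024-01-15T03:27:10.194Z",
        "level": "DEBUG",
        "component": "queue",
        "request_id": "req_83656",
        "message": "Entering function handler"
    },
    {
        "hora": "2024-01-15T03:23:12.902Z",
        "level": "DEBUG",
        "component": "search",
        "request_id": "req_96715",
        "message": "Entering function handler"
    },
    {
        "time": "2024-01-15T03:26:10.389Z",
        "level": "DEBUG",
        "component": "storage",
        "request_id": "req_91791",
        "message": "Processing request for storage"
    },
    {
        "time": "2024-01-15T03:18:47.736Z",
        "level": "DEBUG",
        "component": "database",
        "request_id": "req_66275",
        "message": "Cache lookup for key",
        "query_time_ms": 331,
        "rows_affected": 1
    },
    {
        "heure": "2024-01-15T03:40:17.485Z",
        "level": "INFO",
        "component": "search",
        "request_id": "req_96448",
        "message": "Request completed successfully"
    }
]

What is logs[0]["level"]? "CRITICAL"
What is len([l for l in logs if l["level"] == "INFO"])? 1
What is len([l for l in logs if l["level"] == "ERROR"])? 0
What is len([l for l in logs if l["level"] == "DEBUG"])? 4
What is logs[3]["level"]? "DEBUG"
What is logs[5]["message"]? "Request completed successfully"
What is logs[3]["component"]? "storage"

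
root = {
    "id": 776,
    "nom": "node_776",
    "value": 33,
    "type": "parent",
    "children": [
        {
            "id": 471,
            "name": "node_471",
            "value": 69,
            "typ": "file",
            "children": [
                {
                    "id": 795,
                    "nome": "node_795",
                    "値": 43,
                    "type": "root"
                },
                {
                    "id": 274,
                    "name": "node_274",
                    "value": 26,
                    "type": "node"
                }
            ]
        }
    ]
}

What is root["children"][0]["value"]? 69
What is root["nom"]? "node_776"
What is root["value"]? 33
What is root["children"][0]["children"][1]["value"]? 26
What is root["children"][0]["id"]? 471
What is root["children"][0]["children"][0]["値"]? 43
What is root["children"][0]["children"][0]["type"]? "root"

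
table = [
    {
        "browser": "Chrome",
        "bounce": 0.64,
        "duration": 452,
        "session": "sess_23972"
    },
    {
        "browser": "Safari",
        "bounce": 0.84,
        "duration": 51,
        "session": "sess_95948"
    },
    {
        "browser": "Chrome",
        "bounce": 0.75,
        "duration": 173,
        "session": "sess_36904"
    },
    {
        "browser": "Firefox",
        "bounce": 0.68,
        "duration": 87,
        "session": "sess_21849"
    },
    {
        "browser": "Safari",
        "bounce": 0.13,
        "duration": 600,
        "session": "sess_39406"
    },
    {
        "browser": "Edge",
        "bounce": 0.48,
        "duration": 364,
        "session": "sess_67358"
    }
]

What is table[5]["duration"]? 364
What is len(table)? 6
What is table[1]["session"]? "sess_95948"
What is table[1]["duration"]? 51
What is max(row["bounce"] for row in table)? 0.84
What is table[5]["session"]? "sess_67358"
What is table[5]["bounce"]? 0.48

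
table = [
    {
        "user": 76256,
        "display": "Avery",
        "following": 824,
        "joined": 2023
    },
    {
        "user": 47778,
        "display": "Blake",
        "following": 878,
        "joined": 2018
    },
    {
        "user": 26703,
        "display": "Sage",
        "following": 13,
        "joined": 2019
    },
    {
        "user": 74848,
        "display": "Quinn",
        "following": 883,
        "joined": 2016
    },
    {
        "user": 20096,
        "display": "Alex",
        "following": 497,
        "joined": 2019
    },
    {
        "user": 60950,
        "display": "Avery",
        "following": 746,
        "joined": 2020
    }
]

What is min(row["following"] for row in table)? 13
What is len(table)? 6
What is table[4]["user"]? 20096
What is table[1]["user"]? 47778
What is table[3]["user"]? 74848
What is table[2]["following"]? 13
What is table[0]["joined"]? 2023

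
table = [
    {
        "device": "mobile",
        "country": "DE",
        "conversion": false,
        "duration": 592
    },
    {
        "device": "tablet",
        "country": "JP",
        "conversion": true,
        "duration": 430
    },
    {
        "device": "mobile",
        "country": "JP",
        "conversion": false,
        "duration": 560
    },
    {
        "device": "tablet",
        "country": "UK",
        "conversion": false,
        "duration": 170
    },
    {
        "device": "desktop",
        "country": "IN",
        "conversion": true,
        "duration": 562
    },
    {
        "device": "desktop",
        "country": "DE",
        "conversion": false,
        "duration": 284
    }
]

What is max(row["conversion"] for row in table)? True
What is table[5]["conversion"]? False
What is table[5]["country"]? "DE"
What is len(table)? 6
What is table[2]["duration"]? 560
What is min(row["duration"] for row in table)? 170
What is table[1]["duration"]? 430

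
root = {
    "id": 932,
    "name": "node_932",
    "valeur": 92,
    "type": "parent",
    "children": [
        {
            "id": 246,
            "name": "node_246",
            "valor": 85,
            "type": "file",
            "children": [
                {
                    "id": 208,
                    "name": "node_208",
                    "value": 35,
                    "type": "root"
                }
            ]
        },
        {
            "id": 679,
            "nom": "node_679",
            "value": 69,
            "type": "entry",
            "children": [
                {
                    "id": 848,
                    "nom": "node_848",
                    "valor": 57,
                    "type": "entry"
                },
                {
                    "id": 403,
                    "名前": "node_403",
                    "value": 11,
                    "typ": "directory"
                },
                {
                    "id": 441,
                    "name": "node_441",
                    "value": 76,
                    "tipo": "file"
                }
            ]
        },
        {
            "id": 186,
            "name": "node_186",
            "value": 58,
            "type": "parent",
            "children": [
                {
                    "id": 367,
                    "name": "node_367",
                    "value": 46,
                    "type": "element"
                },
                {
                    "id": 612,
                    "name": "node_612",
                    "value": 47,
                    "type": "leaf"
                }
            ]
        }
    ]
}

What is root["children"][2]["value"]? 58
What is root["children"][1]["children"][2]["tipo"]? "file"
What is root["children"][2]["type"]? "parent"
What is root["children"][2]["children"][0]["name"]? "node_367"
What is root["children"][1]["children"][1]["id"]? 403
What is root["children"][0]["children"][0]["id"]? 208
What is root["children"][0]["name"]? "node_246"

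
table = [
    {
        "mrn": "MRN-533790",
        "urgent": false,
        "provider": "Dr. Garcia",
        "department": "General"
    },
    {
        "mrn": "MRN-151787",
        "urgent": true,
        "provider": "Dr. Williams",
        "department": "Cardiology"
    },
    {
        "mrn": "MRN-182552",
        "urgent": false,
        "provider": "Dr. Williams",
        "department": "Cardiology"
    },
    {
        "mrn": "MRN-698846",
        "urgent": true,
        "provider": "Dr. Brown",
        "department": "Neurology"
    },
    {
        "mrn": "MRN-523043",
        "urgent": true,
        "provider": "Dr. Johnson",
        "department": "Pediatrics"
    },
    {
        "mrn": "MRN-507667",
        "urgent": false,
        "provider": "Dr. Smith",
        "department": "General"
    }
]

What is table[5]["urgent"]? False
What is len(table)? 6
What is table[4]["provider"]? "Dr. Johnson"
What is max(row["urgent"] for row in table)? True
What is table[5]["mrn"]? "MRN-507667"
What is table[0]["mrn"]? "MRN-533790"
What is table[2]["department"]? "Cardiology"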